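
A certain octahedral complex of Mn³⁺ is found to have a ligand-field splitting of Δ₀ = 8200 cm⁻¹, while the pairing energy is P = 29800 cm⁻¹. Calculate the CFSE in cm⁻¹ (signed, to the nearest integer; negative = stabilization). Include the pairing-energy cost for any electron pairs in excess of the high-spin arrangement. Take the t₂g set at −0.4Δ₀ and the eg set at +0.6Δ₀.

Group 7 minus oxidation state +3 gives a d⁴ configuration for Mn³⁺.
Δ₀ < P, so pairing is avoided: the ground state is high-spin.
That gives t₂g³ eg¹.
Orbital CFSE = -0.6Δ₀ = -0.6 × 8200 = -4920 cm⁻¹.
High-spin has no excess pairs, so no pairing correction applies.

-4920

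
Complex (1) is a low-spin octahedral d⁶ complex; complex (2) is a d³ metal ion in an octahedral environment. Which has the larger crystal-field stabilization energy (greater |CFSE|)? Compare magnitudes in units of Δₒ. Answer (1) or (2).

(1): t2g^6 e_g^0, CFSE = -2.4Δₒ.
(2): For octahedral d³ the high- and low-spin configurations coincide; t₂g³ eg⁰, CFSE = -1.2Δₒ.
So (1) has the larger |CFSE|.

(1)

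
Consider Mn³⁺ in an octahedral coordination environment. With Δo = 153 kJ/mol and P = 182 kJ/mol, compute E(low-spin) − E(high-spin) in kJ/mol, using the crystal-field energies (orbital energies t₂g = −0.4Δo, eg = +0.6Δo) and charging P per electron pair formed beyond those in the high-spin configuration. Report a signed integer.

29

Group 7 minus oxidation state +3 gives a d⁴ configuration for Mn³⁺.
High-spin: t₂g³ eg¹, CFSE = -0.6Δo = -92 kJ/mol.
For low-spin the configuration is t₂g⁴ eg⁰: orbital energy -1.6 × 153 = -245 kJ/mol, and 1 additional pair relative to high-spin adds 182 kJ/mol, giving -63 kJ/mol.
The difference is -63 − (-92) = 29 kJ/mol, so high-spin lies lower.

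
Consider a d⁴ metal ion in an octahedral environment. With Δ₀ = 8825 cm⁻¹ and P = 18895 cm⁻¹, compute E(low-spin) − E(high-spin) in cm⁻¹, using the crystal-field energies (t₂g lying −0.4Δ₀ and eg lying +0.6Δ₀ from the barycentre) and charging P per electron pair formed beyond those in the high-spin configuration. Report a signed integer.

High-spin: t₂g³ eg¹, CFSE = -0.6Δ₀ = -5295 cm⁻¹.
Low-spin t₂g⁴ eg⁰ gives -1.6Δ₀ = -14120 cm⁻¹, but forming 1 extra pair costs 1P = 18895 cm⁻¹, so E(LS) = -14120 + 18895 = 4775 cm⁻¹.
E(LS) − E(HS) = 4775 − (-5295) = 10070 cm⁻¹.

10070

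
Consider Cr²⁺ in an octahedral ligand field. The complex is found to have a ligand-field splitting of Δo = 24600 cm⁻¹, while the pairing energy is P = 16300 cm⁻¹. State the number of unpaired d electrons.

Cr sits in group 6; removing 2 electrons leaves Cr²⁺ with 6 − 2 = 4 d electrons.
Δo > P, so pairing is preferred: the ground state is low-spin.
That gives t₂g⁴ eg⁰.
Unpaired electrons: 2.

2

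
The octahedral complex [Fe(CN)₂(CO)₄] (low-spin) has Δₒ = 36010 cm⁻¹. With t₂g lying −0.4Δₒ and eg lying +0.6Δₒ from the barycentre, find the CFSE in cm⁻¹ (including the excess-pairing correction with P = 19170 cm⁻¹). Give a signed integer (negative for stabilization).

Ligand charges: 2×(-1) from CN⁻ and 4×(+0) from CO sum to -2; with overall charge +0, Fe is +2.
Fe is in group 8, so Fe²⁺ is d⁶ (8 − 2 = 6).
Electron filling gives t₂g⁶ eg⁰.
Orbital CFSE = 6(-0.4) + 0(0.6) = -2.4Δₒ = -2.4 × 36010 = -86424 cm⁻¹.
Pairing penalty: 3 pairs vs 1 in the high-spin reference → 2 extra × P = 38340 cm⁻¹.
Combining: -86424 + 38340 = -48084 cm⁻¹.

-48084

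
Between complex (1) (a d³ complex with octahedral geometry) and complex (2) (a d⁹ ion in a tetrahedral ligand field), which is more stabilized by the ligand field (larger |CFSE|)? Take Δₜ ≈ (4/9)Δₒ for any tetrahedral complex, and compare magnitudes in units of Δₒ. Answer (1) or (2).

(1): For octahedral d³ the high- and low-spin configurations coincide; t₂g³ eg⁰, CFSE = -1.2Δₒ.
(2): Tetrahedral splitting is small, so the complex is high-spin; e⁴ t₂⁵, CFSE = -0.4Δₜ ≈ -0.18Δₒ.
So (1) has the larger |CFSE|.

(1)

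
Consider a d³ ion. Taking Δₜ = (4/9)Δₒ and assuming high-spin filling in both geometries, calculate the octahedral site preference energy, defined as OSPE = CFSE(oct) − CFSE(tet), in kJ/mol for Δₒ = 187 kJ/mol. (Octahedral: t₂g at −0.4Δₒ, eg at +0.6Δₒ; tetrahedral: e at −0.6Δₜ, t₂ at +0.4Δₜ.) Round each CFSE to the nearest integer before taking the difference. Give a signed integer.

Octahedral high-spin t2g^3 e_g^0: CFSE = -1.2 × 187 = -224 kJ/mol.
Tetrahedral e^2 t2^1 gives -0.8Δₜ = -0.8 × (4/9) × 187 = -66 kJ/mol.
Subtracting, OSPE = -224 − (-66) = -158 kJ/mol.

-158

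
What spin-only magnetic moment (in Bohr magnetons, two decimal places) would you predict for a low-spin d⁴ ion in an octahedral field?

Configuration: t2g^4 e_g^0 → 2 unpaired electrons.
μ(spin-only) = √[2(2+2)] = √8 ≈ 2.83 Bohr magnetons.

2.83 Bohr magnetons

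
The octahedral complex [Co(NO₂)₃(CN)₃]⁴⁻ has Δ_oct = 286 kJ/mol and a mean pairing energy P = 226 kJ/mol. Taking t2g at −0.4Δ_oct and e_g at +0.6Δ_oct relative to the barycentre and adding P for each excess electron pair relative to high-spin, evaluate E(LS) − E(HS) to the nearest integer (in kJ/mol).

Ligand charges: 3×(-1) from NO₂⁻ and 3×(-1) from CN⁻ sum to -6; with overall charge -4, Co is +2.
Co sits in group 9; removing 2 electrons leaves Co²⁺ with 9 − 2 = 7 d electrons.
High-spin d⁷ fills as t2g^5 e_g^2 with CFSE 5(−0.4) + 2(+0.6) = -0.8Δ_oct = -229 kJ/mol.
For low-spin the configuration is t2g^6 e_g^1: orbital energy -1.8 × 286 = -515 kJ/mol, and 1 additional pair relative to high-spin adds 226 kJ/mol, giving -289 kJ/mol.
Thus E(LS) − E(HS) = -60 kJ/mol.

-60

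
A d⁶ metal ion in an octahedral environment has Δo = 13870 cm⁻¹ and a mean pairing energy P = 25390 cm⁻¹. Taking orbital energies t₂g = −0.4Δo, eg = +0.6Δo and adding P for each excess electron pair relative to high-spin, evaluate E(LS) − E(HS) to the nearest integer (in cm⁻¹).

High-spin d⁶ fills as t₂g⁴ eg² with CFSE 4(−0.4) + 2(+0.6) = -0.4Δo = -5548 cm⁻¹.
For low-spin the configuration is t₂g⁶ eg⁰: orbital energy -2.4 × 13870 = -33288 cm⁻¹, and 2 additional pairs relative to high-spin add 50780 cm⁻¹, giving 17492 cm⁻¹.
Thus E(LS) − E(HS) = 23040 cm⁻¹.

23040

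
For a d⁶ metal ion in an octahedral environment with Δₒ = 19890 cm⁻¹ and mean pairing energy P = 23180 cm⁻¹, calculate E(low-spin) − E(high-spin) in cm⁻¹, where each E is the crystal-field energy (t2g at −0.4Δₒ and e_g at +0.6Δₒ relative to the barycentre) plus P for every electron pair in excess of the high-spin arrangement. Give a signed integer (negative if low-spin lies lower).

In the high-spin limit (t2g^4 e_g^2) the orbital term is -0.4Δₒ = -7956 cm⁻¹, with no excess pairing.
Low-spin t2g^6 e_g^0 gives -2.4Δₒ = -47736 cm⁻¹, but forming 2 extra pairs costs 2P = 46360 cm⁻¹, so E(LS) = -47736 + 46360 = -1376 cm⁻¹.
Thus E(LS) − E(HS) = 6580 cm⁻¹.

6580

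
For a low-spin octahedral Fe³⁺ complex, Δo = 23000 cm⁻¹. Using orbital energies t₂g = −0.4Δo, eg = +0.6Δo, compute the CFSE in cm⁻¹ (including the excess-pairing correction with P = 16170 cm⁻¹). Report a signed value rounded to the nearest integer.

-13660

Fe³⁺: group 8, so d-count = 8 − 3 = 5.
Electron filling gives t₂g⁵ eg⁰.
Orbital CFSE = 5(-0.4) + 0(0.6) = -2.0Δo = -2.0 × 23000 = -46000 cm⁻¹.
Pairing penalty: 2 pairs vs 0 in the high-spin reference → 2 extra × P = 32340 cm⁻¹.
Net CFSE = -46000 + 32340 = -13660 cm⁻¹.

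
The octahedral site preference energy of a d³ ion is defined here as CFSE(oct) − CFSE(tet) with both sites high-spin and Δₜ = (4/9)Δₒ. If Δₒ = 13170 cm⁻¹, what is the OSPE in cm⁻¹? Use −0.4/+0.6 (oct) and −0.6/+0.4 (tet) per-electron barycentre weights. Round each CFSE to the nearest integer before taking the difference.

-11121

Octahedral high-spin t₂g³ eg⁰: CFSE = -1.2 × 13170 = -15804 cm⁻¹.
Tetrahedral e² t₂¹ gives -0.8Δₜ = -0.8 × (4/9) × 13170 = -4683 cm⁻¹.
OSPE = CFSE(oct) − CFSE(tet) = -15804 − (-4683) = -11121 cm⁻¹.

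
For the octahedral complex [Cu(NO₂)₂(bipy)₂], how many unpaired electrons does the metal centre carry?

1

Ligand charges: 2×(-1) from NO₂⁻ and 2×(+0) from bipy sum to -2; with overall charge +0, Cu is +2.
Cu²⁺: group 11, so d-count = 11 − 2 = 9.
Configuration: t₂g⁶ eg³, giving 1 unpaired electron.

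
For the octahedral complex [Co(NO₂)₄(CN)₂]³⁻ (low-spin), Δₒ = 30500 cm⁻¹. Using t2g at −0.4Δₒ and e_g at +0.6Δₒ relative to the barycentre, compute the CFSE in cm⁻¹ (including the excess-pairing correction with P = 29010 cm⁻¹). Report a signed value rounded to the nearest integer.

Ligand charges: 4×(-1) from NO₂⁻ and 2×(-1) from CN⁻ sum to -6; with overall charge -3, Co is +3.
Co is in group 9, so Co³⁺ is d⁶ (9 − 3 = 6).
The d⁶ electrons fill as t2g^6 e_g^0.
Orbital CFSE = 6(-0.4) + 0(0.6) = -2.4Δₒ = -2.4 × 30500 = -73200 cm⁻¹.
Pairing penalty: 3 pairs vs 1 in the high-spin reference → 2 extra × P = 58020 cm⁻¹.
Overall CFSE = -73200 + 58020 = -15180 cm⁻¹.

-15180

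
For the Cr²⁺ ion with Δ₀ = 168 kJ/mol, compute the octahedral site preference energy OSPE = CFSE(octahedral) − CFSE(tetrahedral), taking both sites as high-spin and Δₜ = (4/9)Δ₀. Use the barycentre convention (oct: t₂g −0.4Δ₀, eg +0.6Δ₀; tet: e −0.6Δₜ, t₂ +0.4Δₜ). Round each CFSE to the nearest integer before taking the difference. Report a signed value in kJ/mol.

Cr²⁺: group 6, so d-count = 6 − 2 = 4.
Octahedral high-spin t₂g³ eg¹: CFSE = -0.6 × 168 = -101 kJ/mol.
In a tetrahedral site the filling is e² t₂²: CFSE(tet) = -0.4Δₜ = -0.4 × (4/9)(168) = -30 kJ/mol.
Subtracting, OSPE = -101 − (-30) = -71 kJ/mol.

-71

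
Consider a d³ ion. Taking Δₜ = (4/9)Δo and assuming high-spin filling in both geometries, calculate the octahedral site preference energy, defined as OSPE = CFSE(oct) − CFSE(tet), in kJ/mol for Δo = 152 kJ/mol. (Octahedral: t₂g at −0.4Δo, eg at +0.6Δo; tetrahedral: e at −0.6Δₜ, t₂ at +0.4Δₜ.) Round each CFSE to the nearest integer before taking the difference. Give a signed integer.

Octahedral high-spin t₂g³ eg⁰: CFSE = -1.2 × 152 = -182 kJ/mol.
Tetrahedral e² t₂¹ gives -0.8Δₜ = -0.8 × (4/9) × 152 = -54 kJ/mol.
OSPE = CFSE(oct) − CFSE(tet) = -182 − (-54) = -128 kJ/mol.

-128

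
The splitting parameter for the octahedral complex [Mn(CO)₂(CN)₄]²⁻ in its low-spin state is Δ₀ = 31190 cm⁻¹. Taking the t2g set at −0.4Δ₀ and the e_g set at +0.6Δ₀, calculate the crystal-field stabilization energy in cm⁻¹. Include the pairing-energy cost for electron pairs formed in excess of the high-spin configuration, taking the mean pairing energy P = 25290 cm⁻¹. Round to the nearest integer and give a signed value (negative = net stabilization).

-11800

Ligand charges: 2×(+0) from CO and 4×(-1) from CN⁻ sum to -4; with overall charge -2, Mn is +2.
Mn is in group 7, so Mn²⁺ is d⁵ (7 − 2 = 5).
Electron filling gives t2g^5 e_g^0.
CFSE(orbital) = 5×(-0.4Δ₀) + 0×(0.6Δ₀) = -2.0Δ₀; with Δ₀ = 31190 cm⁻¹ that is -62380 cm⁻¹.
Relative to high-spin t2g^3 e_g^2 (0 paired), the low-spin configuration has 2 additional pairs, contributing +2 × 25290 = +50580 cm⁻¹.
Net CFSE = -62380 + 50580 = -11800 cm⁻¹.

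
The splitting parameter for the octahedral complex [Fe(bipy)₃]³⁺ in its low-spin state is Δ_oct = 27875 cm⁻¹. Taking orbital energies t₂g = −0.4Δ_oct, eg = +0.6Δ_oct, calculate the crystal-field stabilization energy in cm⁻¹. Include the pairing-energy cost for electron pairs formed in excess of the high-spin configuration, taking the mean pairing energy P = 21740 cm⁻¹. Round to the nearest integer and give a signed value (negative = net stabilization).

bipy is neutral, so the +3 overall charge sits on Fe: oxidation state +3.
Group 8 minus oxidation state +3 gives a d⁵ configuration for Fe³⁺.
Configuration: t₂g⁵ eg⁰.
CFSE(orbital) = 5×(-0.4Δ_oct) + 0×(0.6Δ_oct) = -2.0Δ_oct; with Δ_oct = 27875 cm⁻¹ that is -55750 cm⁻¹.
High-spin d⁵ would be t₂g³ eg² with 0 pairs; low-spin has 2, so 2 excess pairs cost +2P = +43480 cm⁻¹.
Overall CFSE = -55750 + 43480 = -12270 cm⁻¹.

-12270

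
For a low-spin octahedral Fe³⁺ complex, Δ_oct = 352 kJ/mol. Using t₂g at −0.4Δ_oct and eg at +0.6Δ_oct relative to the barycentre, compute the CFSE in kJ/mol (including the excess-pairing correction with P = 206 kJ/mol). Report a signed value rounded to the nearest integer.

Group 8 minus oxidation state +3 gives a d⁵ configuration for Fe³⁺.
Electron filling gives t₂g⁵ eg⁰.
Orbital CFSE = 5(-0.4) + 0(0.6) = -2.0Δ_oct = -2.0 × 352 = -704 kJ/mol.
Pairing penalty: 2 pairs vs 0 in the high-spin reference → 2 extra × P = 412 kJ/mol.
Combining: -704 + 412 = -292 kJ/mol.

-292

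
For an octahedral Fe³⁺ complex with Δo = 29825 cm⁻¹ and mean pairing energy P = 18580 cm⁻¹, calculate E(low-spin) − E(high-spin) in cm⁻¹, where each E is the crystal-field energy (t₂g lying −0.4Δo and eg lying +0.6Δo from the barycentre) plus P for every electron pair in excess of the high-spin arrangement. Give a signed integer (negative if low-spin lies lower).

-22490

Fe sits in group 8; removing 3 electrons leaves Fe³⁺ with 8 − 3 = 5 d electrons.
In the high-spin limit (t₂g³ eg²) the orbital term is 0.0Δo = 0 cm⁻¹, with no excess pairing.
Low-spin t₂g⁵ eg⁰ gives -2.0Δo = -59650 cm⁻¹, but forming 2 extra pairs costs 2P = 37160 cm⁻¹, so E(LS) = -59650 + 37160 = -22490 cm⁻¹.
The difference is -22490 − (0) = -22490 cm⁻¹, so low-spin lies lower.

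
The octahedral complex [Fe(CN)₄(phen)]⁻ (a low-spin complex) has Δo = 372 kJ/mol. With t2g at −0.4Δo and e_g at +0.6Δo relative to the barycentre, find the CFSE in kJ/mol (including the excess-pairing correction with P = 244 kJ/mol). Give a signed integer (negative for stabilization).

-256

Ligand charges: 4×(-1) from CN⁻ and 1×(+0) from phen sum to -4; with overall charge -1, Fe is +3.
Fe³⁺: group 8, so d-count = 8 − 3 = 5.
Configuration: t2g^5 e_g^0.
The orbital stabilization is -2.0Δo = -2.0 × 372 = -744 kJ/mol.
Pairing penalty: 2 pairs vs 0 in the high-spin reference → 2 extra × P = 488 kJ/mol.
Net CFSE = -744 + 488 = -256 kJ/mol.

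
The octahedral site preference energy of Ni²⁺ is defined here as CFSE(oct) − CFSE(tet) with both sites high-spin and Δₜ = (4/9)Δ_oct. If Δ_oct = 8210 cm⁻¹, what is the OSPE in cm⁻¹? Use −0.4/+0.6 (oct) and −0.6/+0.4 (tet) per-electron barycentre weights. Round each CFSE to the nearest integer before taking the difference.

-6933

Ni sits in group 10; removing 2 electrons leaves Ni²⁺ with 10 − 2 = 8 d electrons.
Octahedral (high-spin): t₂g⁶ eg², CFSE = 6(−0.4) + 2(+0.6) = -1.2Δ_oct = -1.2 × 8210 = -9852 cm⁻¹.
Tetrahedral: e⁴ t₂⁴, CFSE = 4(−0.6) + 4(+0.4) = -0.8Δₜ = -0.8 × (4/9) × 8210 = -2919 cm⁻¹.
Subtracting, OSPE = -9852 − (-2919) = -6933 cm⁻¹.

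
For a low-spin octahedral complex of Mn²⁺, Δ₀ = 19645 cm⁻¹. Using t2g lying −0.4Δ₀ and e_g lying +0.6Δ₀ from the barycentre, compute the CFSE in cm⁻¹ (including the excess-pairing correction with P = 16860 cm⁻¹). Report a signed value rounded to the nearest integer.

Mn is in group 7, so Mn²⁺ is d⁵ (7 − 2 = 5).
The d⁵ electrons fill as t2g^5 e_g^0.
CFSE(orbital) = 5×(-0.4Δ₀) + 0×(0.6Δ₀) = -2.0Δ₀; with Δ₀ = 19645 cm⁻¹ that is -39290 cm⁻¹.
Relative to high-spin t2g^3 e_g^2 (0 paired), the low-spin configuration has 2 additional pairs, contributing +2 × 16860 = +33720 cm⁻¹.
Overall CFSE = -39290 + 33720 = -5570 cm⁻¹.

-5570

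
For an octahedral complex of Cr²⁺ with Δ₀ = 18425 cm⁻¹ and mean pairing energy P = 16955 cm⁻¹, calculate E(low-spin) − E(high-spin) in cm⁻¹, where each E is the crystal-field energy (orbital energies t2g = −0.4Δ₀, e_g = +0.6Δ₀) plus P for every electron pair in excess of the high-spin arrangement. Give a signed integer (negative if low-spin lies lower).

Cr²⁺: group 6, so d-count = 6 − 2 = 4.
High-spin: t2g^3 e_g^1, CFSE = -0.6Δ₀ = -11055 cm⁻¹.
Low-spin t2g^4 e_g^0 gives -1.6Δ₀ = -29480 cm⁻¹, but forming 1 extra pair costs 1P = 16955 cm⁻¹, so E(LS) = -29480 + 16955 = -12525 cm⁻¹.
E(LS) − E(HS) = -12525 − (-11055) = -1470 cm⁻¹.

-1470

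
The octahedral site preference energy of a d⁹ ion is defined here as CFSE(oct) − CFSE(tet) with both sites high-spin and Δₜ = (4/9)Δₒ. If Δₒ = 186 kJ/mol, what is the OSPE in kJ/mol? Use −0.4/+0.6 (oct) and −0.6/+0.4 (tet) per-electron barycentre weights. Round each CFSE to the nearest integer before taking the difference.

Octahedral (high-spin): t₂g⁶ eg³, CFSE = 6(−0.4) + 3(+0.6) = -0.6Δₒ = -0.6 × 186 = -112 kJ/mol.
In a tetrahedral site the filling is e⁴ t₂⁵: CFSE(tet) = -0.4Δₜ = -0.4 × (4/9)(186) = -33 kJ/mol.
Subtracting, OSPE = -112 − (-33) = -79 kJ/mol.

-79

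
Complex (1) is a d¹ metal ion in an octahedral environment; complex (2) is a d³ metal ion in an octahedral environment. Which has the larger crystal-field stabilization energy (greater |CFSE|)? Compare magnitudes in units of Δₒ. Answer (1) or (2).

(2)

(1): For octahedral d¹ the high- and low-spin configurations coincide; t2g^1 e_g^0, CFSE = -0.4Δₒ.
(2): For octahedral d³ the high- and low-spin configurations coincide; t₂g³ eg⁰, CFSE = -1.2Δₒ.
So (2) has the larger |CFSE|.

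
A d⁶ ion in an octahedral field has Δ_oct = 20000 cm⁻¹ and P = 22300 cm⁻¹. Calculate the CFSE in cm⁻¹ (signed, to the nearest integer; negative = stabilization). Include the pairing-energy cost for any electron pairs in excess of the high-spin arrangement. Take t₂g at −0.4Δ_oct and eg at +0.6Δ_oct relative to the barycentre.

Since Δ_oct = 20000 cm⁻¹ < P = 22300 cm⁻¹, the complex adopts the high-spin configuration.
Configuration: t₂g⁴ eg².
Orbital CFSE = -0.4Δ_oct = -0.4 × 20000 = -8000 cm⁻¹.
High-spin has no excess pairs, so no pairing correction applies.

-8000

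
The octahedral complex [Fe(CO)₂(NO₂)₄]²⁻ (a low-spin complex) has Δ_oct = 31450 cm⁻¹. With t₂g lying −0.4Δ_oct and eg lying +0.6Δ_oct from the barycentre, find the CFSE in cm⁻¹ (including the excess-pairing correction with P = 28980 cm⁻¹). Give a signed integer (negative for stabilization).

Ligand charges: 2×(+0) from CO and 4×(-1) from NO₂⁻ sum to -4; with overall charge -2, Fe is +2.
Fe sits in group 8; removing 2 electrons leaves Fe²⁺ with 8 − 2 = 6 d electrons.
Electron filling gives t₂g⁶ eg⁰.
CFSE(orbital) = 6×(-0.4Δ_oct) + 0×(0.6Δ_oct) = -2.4Δ_oct; with Δ_oct = 31450 cm⁻¹ that is -75480 cm⁻¹.
High-spin d⁶ would be t₂g⁴ eg² with 1 pair; low-spin has 3, so 2 excess pairs cost +2P = +57960 cm⁻¹.
Overall CFSE = -75480 + 57960 = -17520 cm⁻¹.

-17520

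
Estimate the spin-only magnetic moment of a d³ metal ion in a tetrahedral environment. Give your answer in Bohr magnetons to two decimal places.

Tetrahedral splitting is small, so the complex is high-spin.
Configuration: e² t₂¹ → 3 unpaired electrons.
μ(spin-only) = √[3(3+2)] = √15 ≈ 3.87 Bohr magnetons.

3.87 Bohr magnetons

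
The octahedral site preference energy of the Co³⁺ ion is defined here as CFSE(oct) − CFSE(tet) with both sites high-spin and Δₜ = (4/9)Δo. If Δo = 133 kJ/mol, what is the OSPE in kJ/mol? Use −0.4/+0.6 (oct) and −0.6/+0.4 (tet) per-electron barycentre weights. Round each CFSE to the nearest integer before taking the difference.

Co³⁺: group 9, so d-count = 9 − 3 = 6.
Octahedral (high-spin): t₂g⁴ eg², CFSE = 4(−0.4) + 2(+0.6) = -0.4Δo = -0.4 × 133 = -53 kJ/mol.
Tetrahedral e³ t₂³ gives -0.6Δₜ = -0.6 × (4/9) × 133 = -35 kJ/mol.
OSPE = -53 − (-35) = -18 kJ/mol.

-18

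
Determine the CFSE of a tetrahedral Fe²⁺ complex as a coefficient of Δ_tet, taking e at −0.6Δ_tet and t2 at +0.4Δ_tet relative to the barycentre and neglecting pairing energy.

-0.6 Δ_tet

Fe²⁺: group 8, so d-count = 8 − 2 = 6.
With tetrahedral geometry the complex is necessarily high-spin.
Configuration: e^3 t2^3.
CFSE = 3(-0.6Δ_tet) + 3(0.4Δ_tet) = -1.8Δ_tet + 1.2Δ_tet = -0.6Δ_tet.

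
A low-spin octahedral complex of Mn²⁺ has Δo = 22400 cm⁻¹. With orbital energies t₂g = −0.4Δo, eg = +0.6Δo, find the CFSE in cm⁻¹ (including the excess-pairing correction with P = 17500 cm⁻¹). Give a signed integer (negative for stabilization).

-9800

Mn is in group 7, so Mn²⁺ is d⁵ (7 − 2 = 5).
Electron filling gives t₂g⁵ eg⁰.
The orbital stabilization is -2.0Δo = -2.0 × 22400 = -44800 cm⁻¹.
Relative to high-spin t₂g³ eg² (0 paired), the low-spin configuration has 2 additional pairs, contributing +2 × 17500 = +35000 cm⁻¹.
Net CFSE = -44800 + 35000 = -9800 cm⁻¹.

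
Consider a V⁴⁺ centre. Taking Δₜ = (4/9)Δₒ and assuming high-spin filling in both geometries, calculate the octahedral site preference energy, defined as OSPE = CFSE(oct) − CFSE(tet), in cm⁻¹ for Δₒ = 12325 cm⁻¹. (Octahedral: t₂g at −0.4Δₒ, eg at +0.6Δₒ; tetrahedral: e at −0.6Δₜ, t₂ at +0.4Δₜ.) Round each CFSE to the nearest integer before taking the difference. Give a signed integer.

-1643

V is in group 5, so V⁴⁺ is d¹ (5 − 4 = 1).
Octahedral high-spin t₂g¹ eg⁰: CFSE = -0.4 × 12325 = -4930 cm⁻¹.
Tetrahedral: e¹ t₂⁰, CFSE = 1(−0.6) + 0(+0.4) = -0.6Δₜ = -0.6 × (4/9) × 12325 = -3287 cm⁻¹.
OSPE = -4930 − (-3287) = -1643 cm⁻¹.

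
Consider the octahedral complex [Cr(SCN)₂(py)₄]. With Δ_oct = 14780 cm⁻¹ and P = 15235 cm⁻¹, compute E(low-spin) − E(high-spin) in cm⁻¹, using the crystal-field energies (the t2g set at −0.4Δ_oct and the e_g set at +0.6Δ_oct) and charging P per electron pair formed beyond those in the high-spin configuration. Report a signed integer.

Ligand charges: 2×(-1) from SCN⁻ and 4×(+0) from py sum to -2; with overall charge +0, Cr is +2.
Group 6 minus oxidation state +2 gives a d⁴ configuration for Cr²⁺.
In the high-spin limit (t2g^3 e_g^1) the orbital term is -0.6Δ_oct = -8868 cm⁻¹, with no excess pairing.
Low-spin: t2g^4 e_g^0, orbital CFSE = -1.6Δ_oct = -23648 cm⁻¹; plus 1 excess pair × P = +15235 cm⁻¹; total -8413 cm⁻¹.
The difference is -8413 − (-8868) = 455 cm⁻¹, so high-spin lies lower.

455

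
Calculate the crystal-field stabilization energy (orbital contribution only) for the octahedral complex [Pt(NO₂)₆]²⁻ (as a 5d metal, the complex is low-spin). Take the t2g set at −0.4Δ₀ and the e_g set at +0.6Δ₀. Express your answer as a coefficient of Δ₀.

Each NO₂⁻ contributes -1; 6 × (-1) = -6. With overall charge -2, Pt is in the +4 oxidation state.
Pt is in group 10, so Pt⁴⁺ is d⁶ (10 − 4 = 6).
Configuration: t2g^6 e_g^0.
CFSE = 6(-0.4Δ₀) + 0(0.6Δ₀) = -2.4Δ₀ + 0.0Δ₀ = -2.4Δ₀.

-2.4 Δ₀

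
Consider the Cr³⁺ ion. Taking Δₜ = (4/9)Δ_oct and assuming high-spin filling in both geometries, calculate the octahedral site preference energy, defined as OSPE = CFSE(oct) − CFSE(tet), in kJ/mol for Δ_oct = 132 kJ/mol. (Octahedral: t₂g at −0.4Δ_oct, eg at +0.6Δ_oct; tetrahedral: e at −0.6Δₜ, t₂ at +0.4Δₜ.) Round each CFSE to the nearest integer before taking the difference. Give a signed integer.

-111

Cr is in group 6, so Cr³⁺ is d³ (6 − 3 = 3).
Octahedral (high-spin): t₂g³ eg⁰, CFSE = 3(−0.4) + 0(+0.6) = -1.2Δ_oct = -1.2 × 132 = -158 kJ/mol.
Tetrahedral e² t₂¹ gives -0.8Δₜ = -0.8 × (4/9) × 132 = -47 kJ/mol.
Subtracting, OSPE = -158 − (-47) = -111 kJ/mol.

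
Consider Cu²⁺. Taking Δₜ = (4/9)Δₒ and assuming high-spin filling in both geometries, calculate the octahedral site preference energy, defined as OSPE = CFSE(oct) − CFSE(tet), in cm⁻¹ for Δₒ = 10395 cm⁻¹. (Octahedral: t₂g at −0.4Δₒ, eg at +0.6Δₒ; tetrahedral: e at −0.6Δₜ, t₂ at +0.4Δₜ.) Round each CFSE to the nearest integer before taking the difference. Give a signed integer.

-4389

Group 11 minus oxidation state +2 gives a d⁹ configuration for Cu²⁺.
Octahedral (high-spin): t2g^6 e_g^3, CFSE = 6(−0.4) + 3(+0.6) = -0.6Δₒ = -0.6 × 10395 = -6237 cm⁻¹.
In a tetrahedral site the filling is e^4 t2^5: CFSE(tet) = -0.4Δₜ = -0.4 × (4/9)(10395) = -1848 cm⁻¹.
OSPE = -6237 − (-1848) = -4389 cm⁻¹.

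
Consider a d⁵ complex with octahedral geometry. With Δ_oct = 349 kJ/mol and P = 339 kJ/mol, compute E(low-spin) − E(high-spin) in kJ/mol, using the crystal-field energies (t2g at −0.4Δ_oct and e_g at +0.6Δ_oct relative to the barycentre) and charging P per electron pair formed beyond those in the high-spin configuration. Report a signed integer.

-20

High-spin: t2g^3 e_g^2, CFSE = 0.0Δ_oct = 0 kJ/mol.
Low-spin t2g^5 e_g^0 gives -2.0Δ_oct = -698 kJ/mol, but forming 2 extra pairs costs 2P = 678 kJ/mol, so E(LS) = -698 + 678 = -20 kJ/mol.
E(LS) − E(HS) = -20 − (0) = -20 kJ/mol.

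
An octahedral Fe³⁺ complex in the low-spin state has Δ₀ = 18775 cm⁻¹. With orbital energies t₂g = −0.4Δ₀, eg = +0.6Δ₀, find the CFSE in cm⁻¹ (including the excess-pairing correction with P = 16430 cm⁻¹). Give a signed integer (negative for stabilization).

-4690

Fe³⁺: group 8, so d-count = 8 − 3 = 5.
Electron filling gives t₂g⁵ eg⁰.
The orbital stabilization is -2.0Δ₀ = -2.0 × 18775 = -37550 cm⁻¹.
Pairing penalty: 2 pairs vs 0 in the high-spin reference → 2 extra × P = 32860 cm⁻¹.
Net CFSE = -37550 + 32860 = -4690 cm⁻¹.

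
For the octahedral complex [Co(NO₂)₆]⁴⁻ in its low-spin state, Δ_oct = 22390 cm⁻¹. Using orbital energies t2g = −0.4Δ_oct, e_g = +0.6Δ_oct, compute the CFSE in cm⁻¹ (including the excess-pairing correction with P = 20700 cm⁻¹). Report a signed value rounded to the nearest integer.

-19602

Each NO₂⁻ contributes -1; 6 × (-1) = -6. With overall charge -4, Co is in the +2 oxidation state.
Co is in group 9, so Co²⁺ is d⁷ (9 − 2 = 7).
Configuration: t2g^6 e_g^1.
Orbital CFSE = 6(-0.4) + 1(0.6) = -1.8Δ_oct = -1.8 × 22390 = -40302 cm⁻¹.
High-spin d⁷ would be t2g^5 e_g^2 with 2 pairs; low-spin has 3, so 1 excess pair costs +1P = +20700 cm⁻¹.
Combining: -40302 + 20700 = -19602 cm⁻¹.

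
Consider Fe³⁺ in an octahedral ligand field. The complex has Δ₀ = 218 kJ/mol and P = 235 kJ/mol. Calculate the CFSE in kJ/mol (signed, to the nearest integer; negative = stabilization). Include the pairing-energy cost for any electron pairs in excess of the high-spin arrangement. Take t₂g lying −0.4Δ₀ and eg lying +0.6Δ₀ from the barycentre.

0

Fe sits in group 8; removing 3 electrons leaves Fe³⁺ with 8 − 3 = 5 d electrons.
With Δ₀ < P the complex is high-spin.
That gives t₂g³ eg².
Orbital CFSE = 0.0Δ₀ = 0.0 × 218 = 0 kJ/mol.
High-spin has no excess pairs, so no pairing correction applies.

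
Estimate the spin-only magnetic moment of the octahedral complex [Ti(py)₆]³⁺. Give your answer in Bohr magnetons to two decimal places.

1.73 Bohr magnetons

py is neutral, so the +3 overall charge sits on Ti: oxidation state +3.
Ti³⁺: group 4, so d-count = 4 − 3 = 1.
For octahedral d¹ the high- and low-spin configurations coincide.
Configuration: t2g^1 e_g^0 → 1 unpaired electron.
μ(spin-only) = √[1(1+2)] = √3 ≈ 1.73 Bohr magnetons.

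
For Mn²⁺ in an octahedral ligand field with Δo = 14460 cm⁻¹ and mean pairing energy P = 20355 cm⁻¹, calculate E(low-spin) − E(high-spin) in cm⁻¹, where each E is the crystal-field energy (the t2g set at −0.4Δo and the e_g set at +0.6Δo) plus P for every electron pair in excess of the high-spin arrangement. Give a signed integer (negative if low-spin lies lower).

Group 7 minus oxidation state +2 gives a d⁵ configuration for Mn²⁺.
High-spin: t2g^3 e_g^2, CFSE = 0.0Δo = 0 cm⁻¹.
For low-spin the configuration is t2g^5 e_g^0: orbital energy -2.0 × 14460 = -28920 cm⁻¹, and 2 additional pairs relative to high-spin add 40710 cm⁻¹, giving 11790 cm⁻¹.
Thus E(LS) − E(HS) = 11790 cm⁻¹.

11790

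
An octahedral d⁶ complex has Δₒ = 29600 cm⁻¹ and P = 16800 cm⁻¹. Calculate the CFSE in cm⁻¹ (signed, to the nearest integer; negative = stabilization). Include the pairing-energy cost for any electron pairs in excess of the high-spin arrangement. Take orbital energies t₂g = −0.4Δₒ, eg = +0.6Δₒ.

-37440

Since Δₒ = 29600 cm⁻¹ > P = 16800 cm⁻¹, the complex adopts the low-spin configuration.
Configuration: t₂g⁶ eg⁰.
Orbital CFSE = -2.4Δₒ = -2.4 × 29600 = -71040 cm⁻¹.
Excess pairs vs high-spin: 3 − 1 = 2; pairing cost = +33600 cm⁻¹.
Net CFSE = -71040 + 33600 = -37440 cm⁻¹.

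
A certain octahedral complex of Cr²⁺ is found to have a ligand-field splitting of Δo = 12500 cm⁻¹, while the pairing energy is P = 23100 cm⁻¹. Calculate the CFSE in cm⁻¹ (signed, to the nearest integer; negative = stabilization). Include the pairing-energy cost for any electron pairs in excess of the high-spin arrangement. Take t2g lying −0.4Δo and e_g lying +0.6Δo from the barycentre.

Cr sits in group 6; removing 2 electrons leaves Cr²⁺ with 6 − 2 = 4 d electrons.
Since Δo = 12500 cm⁻¹ < P = 23100 cm⁻¹, the complex adopts the high-spin configuration.
That gives t2g^3 e_g^1.
Orbital CFSE = -0.6Δo = -0.6 × 12500 = -7500 cm⁻¹.
High-spin has no excess pairs, so no pairing correction applies.

-7500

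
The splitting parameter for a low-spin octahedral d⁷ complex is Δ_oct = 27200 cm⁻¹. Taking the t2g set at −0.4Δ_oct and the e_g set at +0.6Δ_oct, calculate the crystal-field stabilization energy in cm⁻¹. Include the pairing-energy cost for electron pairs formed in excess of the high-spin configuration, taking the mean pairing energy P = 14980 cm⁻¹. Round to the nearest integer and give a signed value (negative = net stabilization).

-33980

Electron filling gives t2g^6 e_g^1.
The orbital stabilization is -1.8Δ_oct = -1.8 × 27200 = -48960 cm⁻¹.
Pairing penalty: 3 pairs vs 2 in the high-spin reference → 1 extra × P = 14980 cm⁻¹.
Combining: -48960 + 14980 = -33980 cm⁻¹.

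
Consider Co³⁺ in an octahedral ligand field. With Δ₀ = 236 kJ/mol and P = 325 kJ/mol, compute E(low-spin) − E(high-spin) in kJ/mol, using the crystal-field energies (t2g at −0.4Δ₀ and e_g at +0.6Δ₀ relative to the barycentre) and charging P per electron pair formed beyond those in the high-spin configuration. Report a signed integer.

Co³⁺: group 9, so d-count = 9 − 3 = 6.
High-spin: t2g^4 e_g^2, CFSE = -0.4Δ₀ = -94 kJ/mol.
Low-spin t2g^6 e_g^0 gives -2.4Δ₀ = -566 kJ/mol, but forming 2 extra pairs costs 2P = 650 kJ/mol, so E(LS) = -566 + 650 = 84 kJ/mol.
The difference is 84 − (-94) = 178 kJ/mol, so high-spin lies lower.

178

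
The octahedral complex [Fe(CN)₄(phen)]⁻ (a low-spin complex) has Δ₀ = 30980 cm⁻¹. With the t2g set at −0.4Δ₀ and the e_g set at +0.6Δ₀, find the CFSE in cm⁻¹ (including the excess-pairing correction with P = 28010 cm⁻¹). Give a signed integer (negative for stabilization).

Ligand charges: 4×(-1) from CN⁻ and 1×(+0) from phen sum to -4; with overall charge -1, Fe is +3.
Group 8 minus oxidation state +3 gives a d⁵ configuration for Fe³⁺.
Configuration: t2g^5 e_g^0.
Orbital CFSE = 5(-0.4) + 0(0.6) = -2.0Δ₀ = -2.0 × 30980 = -61960 cm⁻¹.
High-spin d⁵ would be t2g^3 e_g^2 with 0 pairs; low-spin has 2, so 2 excess pairs cost +2P = +56020 cm⁻¹.
Overall CFSE = -61960 + 56020 = -5940 cm⁻¹.

-5940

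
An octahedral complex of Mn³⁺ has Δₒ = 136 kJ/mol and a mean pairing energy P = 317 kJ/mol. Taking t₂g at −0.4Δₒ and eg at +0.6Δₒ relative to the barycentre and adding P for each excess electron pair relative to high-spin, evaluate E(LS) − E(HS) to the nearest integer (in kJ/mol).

181

Mn sits in group 7; removing 3 electrons leaves Mn³⁺ with 7 − 3 = 4 d electrons.
High-spin: t₂g³ eg¹, CFSE = -0.6Δₒ = -82 kJ/mol.
Low-spin: t₂g⁴ eg⁰, orbital CFSE = -1.6Δₒ = -218 kJ/mol; plus 1 excess pair × P = +317 kJ/mol; total 99 kJ/mol.
The difference is 99 − (-82) = 181 kJ/mol, so high-spin lies lower.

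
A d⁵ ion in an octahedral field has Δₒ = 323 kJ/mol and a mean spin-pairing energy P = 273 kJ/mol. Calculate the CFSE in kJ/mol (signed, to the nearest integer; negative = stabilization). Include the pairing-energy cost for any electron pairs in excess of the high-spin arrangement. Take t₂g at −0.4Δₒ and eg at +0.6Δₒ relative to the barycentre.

With Δₒ > P the complex is low-spin.
Configuration: t₂g⁵ eg⁰.
Orbital CFSE = -2.0Δₒ = -2.0 × 323 = -646 kJ/mol.
Excess pairs vs high-spin: 2 − 0 = 2; pairing cost = +546 kJ/mol.
Net CFSE = -646 + 546 = -100 kJ/mol.

-100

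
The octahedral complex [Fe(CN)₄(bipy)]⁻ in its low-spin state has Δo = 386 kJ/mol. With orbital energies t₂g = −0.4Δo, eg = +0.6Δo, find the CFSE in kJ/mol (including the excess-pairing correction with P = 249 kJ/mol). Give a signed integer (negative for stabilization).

Ligand charges: 4×(-1) from CN⁻ and 1×(+0) from bipy sum to -4; with overall charge -1, Fe is +3.
Fe is in group 8, so Fe³⁺ is d⁵ (8 − 3 = 5).
The d⁵ electrons fill as t₂g⁵ eg⁰.
Orbital CFSE = 5(-0.4) + 0(0.6) = -2.0Δo = -2.0 × 386 = -772 kJ/mol.
Pairing penalty: 2 pairs vs 0 in the high-spin reference → 2 extra × P = 498 kJ/mol.
Combining: -772 + 498 = -274 kJ/mol.

-274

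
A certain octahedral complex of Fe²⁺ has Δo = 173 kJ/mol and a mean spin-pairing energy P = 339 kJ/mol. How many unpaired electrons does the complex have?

Fe sits in group 8; removing 2 electrons leaves Fe²⁺ with 8 − 2 = 6 d electrons.
Δo < P, so pairing is avoided: the ground state is high-spin.
That gives t₂g⁴ eg².
Unpaired electrons: 4.

4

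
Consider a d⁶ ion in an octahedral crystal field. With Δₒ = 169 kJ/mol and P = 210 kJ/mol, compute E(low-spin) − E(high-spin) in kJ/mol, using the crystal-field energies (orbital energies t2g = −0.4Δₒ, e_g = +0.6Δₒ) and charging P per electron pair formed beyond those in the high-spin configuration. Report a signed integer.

High-spin d⁶ fills as t2g^4 e_g^2 with CFSE 4(−0.4) + 2(+0.6) = -0.4Δₒ = -68 kJ/mol.
For low-spin the configuration is t2g^6 e_g^0: orbital energy -2.4 × 169 = -406 kJ/mol, and 2 additional pairs relative to high-spin add 420 kJ/mol, giving 14 kJ/mol.
E(LS) − E(HS) = 14 − (-68) = 82 kJ/mol.

82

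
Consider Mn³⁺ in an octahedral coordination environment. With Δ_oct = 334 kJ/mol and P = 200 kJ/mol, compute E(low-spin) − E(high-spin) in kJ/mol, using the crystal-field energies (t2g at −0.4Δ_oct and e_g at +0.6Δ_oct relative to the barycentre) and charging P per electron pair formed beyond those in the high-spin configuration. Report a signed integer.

-134

Group 7 minus oxidation state +3 gives a d⁴ configuration for Mn³⁺.
High-spin d⁴ fills as t2g^3 e_g^1 with CFSE 3(−0.4) + 1(+0.6) = -0.6Δ_oct = -200 kJ/mol.
Low-spin t2g^4 e_g^0 gives -1.6Δ_oct = -534 kJ/mol, but forming 1 extra pair costs 1P = 200 kJ/mol, so E(LS) = -534 + 200 = -334 kJ/mol.
E(LS) − E(HS) = -334 − (-200) = -134 kJ/mol.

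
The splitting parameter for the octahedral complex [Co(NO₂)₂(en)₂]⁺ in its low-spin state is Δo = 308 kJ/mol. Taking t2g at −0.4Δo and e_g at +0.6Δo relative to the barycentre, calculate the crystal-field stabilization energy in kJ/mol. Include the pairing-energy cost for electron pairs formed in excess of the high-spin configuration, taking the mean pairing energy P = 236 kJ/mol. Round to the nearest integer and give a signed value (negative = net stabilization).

Ligand charges: 2×(-1) from NO₂⁻ and 2×(+0) from en sum to -2; with overall charge +1, Co is +3.
Co sits in group 9; removing 3 electrons leaves Co³⁺ with 9 − 3 = 6 d electrons.
The d⁶ electrons fill as t2g^6 e_g^0.
CFSE(orbital) = 6×(-0.4Δo) + 0×(0.6Δo) = -2.4Δo; with Δo = 308 kJ/mol that is -739 kJ/mol.
Relative to high-spin t2g^4 e_g^2 (1 paired), the low-spin configuration has 2 additional pairs, contributing +2 × 236 = +472 kJ/mol.
Overall CFSE = -739 + 472 = -267 kJ/mol.

-267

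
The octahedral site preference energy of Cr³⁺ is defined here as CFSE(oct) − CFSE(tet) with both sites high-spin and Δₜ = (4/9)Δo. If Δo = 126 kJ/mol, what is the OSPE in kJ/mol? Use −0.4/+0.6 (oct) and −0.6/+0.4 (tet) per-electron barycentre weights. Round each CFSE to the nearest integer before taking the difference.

-106

Cr sits in group 6; removing 3 electrons leaves Cr³⁺ with 6 − 3 = 3 d electrons.
Octahedral (high-spin): t₂g³ eg⁰, CFSE = 3(−0.4) + 0(+0.6) = -1.2Δo = -1.2 × 126 = -151 kJ/mol.
Tetrahedral e² t₂¹ gives -0.8Δₜ = -0.8 × (4/9) × 126 = -45 kJ/mol.
Subtracting, OSPE = -151 − (-45) = -106 kJ/mol.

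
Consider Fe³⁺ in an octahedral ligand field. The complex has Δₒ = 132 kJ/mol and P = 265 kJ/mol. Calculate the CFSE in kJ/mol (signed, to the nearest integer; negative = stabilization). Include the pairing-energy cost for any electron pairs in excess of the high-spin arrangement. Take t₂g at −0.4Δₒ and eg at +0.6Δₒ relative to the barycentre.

0

Fe is in group 8, so Fe³⁺ is d⁵ (8 − 3 = 5).
With Δₒ < P the complex is high-spin.
Filling d⁵ accordingly: t₂g³ eg².
Orbital CFSE = 0.0Δₒ = 0.0 × 132 = 0 kJ/mol.
High-spin has no excess pairs, so no pairing correction applies.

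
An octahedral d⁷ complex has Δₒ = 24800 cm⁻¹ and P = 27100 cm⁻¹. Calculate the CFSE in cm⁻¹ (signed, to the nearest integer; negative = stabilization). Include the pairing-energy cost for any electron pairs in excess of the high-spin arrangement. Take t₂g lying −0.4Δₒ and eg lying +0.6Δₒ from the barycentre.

Since Δₒ = 24800 cm⁻¹ < P = 27100 cm⁻¹, the complex adopts the high-spin configuration.
Configuration: t₂g⁵ eg².
Orbital CFSE = -0.8Δₒ = -0.8 × 24800 = -19840 cm⁻¹.
High-spin has no excess pairs, so no pairing correction applies.

-19840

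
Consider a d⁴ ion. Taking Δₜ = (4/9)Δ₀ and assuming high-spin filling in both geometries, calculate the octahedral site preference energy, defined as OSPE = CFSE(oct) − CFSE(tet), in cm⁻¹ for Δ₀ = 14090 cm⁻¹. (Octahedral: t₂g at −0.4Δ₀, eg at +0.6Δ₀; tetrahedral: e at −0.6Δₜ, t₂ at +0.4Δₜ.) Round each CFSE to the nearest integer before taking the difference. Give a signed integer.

Octahedral high-spin t₂g³ eg¹: CFSE = -0.6 × 14090 = -8454 cm⁻¹.
Tetrahedral e² t₂² gives -0.4Δₜ = -0.4 × (4/9) × 14090 = -2505 cm⁻¹.
OSPE = -8454 − (-2505) = -5949 cm⁻¹.

-5949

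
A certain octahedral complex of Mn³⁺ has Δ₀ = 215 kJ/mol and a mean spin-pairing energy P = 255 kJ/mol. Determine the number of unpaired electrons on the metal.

Group 7 minus oxidation state +3 gives a d⁴ configuration for Mn³⁺.
Δ₀ < P, so pairing is avoided: the ground state is high-spin.
Filling d⁴ accordingly: t2g^3 e_g^1.
Unpaired electrons: 4.

4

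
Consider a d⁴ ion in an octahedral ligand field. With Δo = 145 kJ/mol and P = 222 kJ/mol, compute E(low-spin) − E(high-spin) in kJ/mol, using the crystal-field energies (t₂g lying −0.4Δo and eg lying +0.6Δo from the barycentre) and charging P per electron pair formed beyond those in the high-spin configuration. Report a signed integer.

In the high-spin limit (t₂g³ eg¹) the orbital term is -0.6Δo = -87 kJ/mol, with no excess pairing.
Low-spin t₂g⁴ eg⁰ gives -1.6Δo = -232 kJ/mol, but forming 1 extra pair costs 1P = 222 kJ/mol, so E(LS) = -232 + 222 = -10 kJ/mol.
Thus E(LS) − E(HS) = 77 kJ/mol.

77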